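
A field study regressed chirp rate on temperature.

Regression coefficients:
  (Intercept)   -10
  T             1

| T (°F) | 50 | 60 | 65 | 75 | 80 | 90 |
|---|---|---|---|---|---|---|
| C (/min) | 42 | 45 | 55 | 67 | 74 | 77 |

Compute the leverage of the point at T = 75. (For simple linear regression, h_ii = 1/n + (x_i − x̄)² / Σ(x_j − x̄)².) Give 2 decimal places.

T̄ = (50 + 60 + 65 + 75 + 80 + 90)/6 = 70
Σ(T − T̄)² = 400 + 100 + 25 + 25 + 100 + 400 = 1050
h = 1/6 + (5)²/1050 = 0.166667 + 0.0238095 = 0.19

h = 0.19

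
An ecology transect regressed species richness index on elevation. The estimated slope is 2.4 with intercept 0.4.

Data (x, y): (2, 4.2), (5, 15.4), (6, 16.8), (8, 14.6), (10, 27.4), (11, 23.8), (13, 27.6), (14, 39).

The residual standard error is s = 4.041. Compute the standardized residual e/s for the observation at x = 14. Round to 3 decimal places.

ŷ = 0.4 + 2.4·14 = 34
e = 39 − 34 = 5
e/s = 5 / 4.041 = 1.237

1.237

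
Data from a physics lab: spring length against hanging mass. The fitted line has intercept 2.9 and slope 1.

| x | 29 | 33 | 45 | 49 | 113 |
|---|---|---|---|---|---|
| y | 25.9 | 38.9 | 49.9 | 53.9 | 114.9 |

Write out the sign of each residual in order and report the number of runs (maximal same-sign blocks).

3 runs

x=29: ŷ = 2.9 + 29 = 31.9; r = 25.9 − 31.9 = -6
x=33: ŷ = 2.9 + 33 = 35.9; r = 38.9 − 35.9 = 3
x=45: ŷ = 2.9 + 45 = 47.9; r = 49.9 − 47.9 = 2
x=49: ŷ = 2.9 + 49 = 51.9; r = 53.9 − 51.9 = 2
x=113: ŷ = 2.9 + 113 = 115.9; r = 114.9 − 115.9 = -1
Signs: − + + + −
Runs: −×1, +×3, −×1 → 3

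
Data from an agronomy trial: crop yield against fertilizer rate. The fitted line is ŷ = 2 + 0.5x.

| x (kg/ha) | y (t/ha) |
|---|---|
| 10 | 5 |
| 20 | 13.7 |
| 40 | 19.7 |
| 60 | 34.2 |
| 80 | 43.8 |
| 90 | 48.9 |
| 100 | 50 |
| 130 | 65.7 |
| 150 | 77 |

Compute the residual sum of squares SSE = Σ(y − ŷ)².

SSE = 29.56

x=10: ŷ = 2 + 0.5·10 = 7; e = 5 − 7 = -2
x=20: ŷ = 2 + 0.5·20 = 12; e = 13.7 − 12 = 1.7
x=40: ŷ = 2 + 0.5·40 = 22; e = 19.7 − 22 = -2.3
x=60: ŷ = 2 + 0.5·60 = 32; e = 34.2 − 32 = 2.2
x=80: ŷ = 2 + 0.5·80 = 42; e = 43.8 − 42 = 1.8
x=90: ŷ = 2 + 0.5·90 = 47; e = 48.9 − 47 = 1.9
x=100: ŷ = 2 + 0.5·100 = 52; e = 50 − 52 = -2
x=130: ŷ = 2 + 0.5·130 = 67; e = 65.7 − 67 = -1.3
x=150: ŷ = 2 + 0.5·150 = 77; e = 77 − 77 = 0
SSE = 4 + 2.89 + 5.29 + 4.84 + 3.24 + 3.61 + 4 + 1.69 + 0 = 29.56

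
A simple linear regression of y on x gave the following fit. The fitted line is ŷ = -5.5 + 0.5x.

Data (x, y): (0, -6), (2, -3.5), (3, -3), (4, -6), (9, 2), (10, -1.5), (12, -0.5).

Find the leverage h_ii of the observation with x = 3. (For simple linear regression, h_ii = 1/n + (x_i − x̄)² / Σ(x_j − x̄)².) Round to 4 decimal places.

h = 0.2016

x̄ = (0 + 2 + 3 + 4 + 9 + 10 + 12)/7 = 5.71429
Σ(x − x̄)² = 32.6531 + 13.7959 + 7.36735 + 2.93878 + 10.7959 + 18.3673 + 39.5102 = 125.429
h = 1/7 + (-2.71429)²/125.429 = 0.142857 + 0.0587374 = 0.2016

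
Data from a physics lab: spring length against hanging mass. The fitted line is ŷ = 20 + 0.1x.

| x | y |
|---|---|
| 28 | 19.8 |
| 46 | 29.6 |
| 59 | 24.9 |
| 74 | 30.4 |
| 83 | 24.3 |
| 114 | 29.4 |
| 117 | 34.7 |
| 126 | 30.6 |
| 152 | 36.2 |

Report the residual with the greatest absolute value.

e = 5

x=28: ŷ = 20 + 0.1·28 = 22.8; e = 19.8 − 22.8 = -3
x=46: ŷ = 20 + 0.1·46 = 24.6; e = 29.6 − 24.6 = 5
x=59: ŷ = 20 + 0.1·59 = 25.9; e = 24.9 − 25.9 = -1
x=74: ŷ = 20 + 0.1·74 = 27.4; e = 30.4 − 27.4 = 3
x=83: ŷ = 20 + 0.1·83 = 28.3; e = 24.3 − 28.3 = -4
x=114: ŷ = 20 + 0.1·114 = 31.4; e = 29.4 − 31.4 = -2
x=117: ŷ = 20 + 0.1·117 = 31.7; e = 34.7 − 31.7 = 3
x=126: ŷ = 20 + 0.1·126 = 32.6; e = 30.6 − 32.6 = -2
x=152: ŷ = 20 + 0.1·152 = 35.2; e = 36.2 − 35.2 = 1
Largest |e| is 5 at x = 46, residual 5.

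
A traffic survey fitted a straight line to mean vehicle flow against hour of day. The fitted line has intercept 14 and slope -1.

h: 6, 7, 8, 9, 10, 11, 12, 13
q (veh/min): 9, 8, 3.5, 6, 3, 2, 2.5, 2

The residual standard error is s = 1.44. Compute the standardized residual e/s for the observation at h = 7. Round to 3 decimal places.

0.694

ŷ = 14 − 7 = 7
e = 8 − 7 = 1
e/s = 1 / 1.44 = 0.694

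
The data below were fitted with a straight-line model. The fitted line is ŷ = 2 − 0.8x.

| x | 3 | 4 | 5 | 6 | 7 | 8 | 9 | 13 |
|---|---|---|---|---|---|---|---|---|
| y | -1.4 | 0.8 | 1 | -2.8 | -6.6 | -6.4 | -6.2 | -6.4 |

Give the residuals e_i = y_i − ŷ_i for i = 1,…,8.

x=3: ŷ = 2 − 0.8·3 = -0.4; e = -1.4 − (-0.4) = -1
x=4: ŷ = 2 − 0.8·4 = -1.2; e = 0.8 − (-1.2) = 2
x=5: ŷ = 2 − 0.8·5 = -2; e = 1 − (-2) = 3
x=6: ŷ = 2 − 0.8·6 = -2.8; e = -2.8 − (-2.8) = 0
x=7: ŷ = 2 − 0.8·7 = -3.6; e = -6.6 − (-3.6) = -3
x=8: ŷ = 2 − 0.8·8 = -4.4; e = -6.4 − (-4.4) = -2
x=9: ŷ = 2 − 0.8·9 = -5.2; e = -6.2 − (-5.2) = -1
x=13: ŷ = 2 − 0.8·13 = -8.4; e = -6.4 − (-8.4) = 2

-1, 2, 3, 0, -3, -2, -1, 2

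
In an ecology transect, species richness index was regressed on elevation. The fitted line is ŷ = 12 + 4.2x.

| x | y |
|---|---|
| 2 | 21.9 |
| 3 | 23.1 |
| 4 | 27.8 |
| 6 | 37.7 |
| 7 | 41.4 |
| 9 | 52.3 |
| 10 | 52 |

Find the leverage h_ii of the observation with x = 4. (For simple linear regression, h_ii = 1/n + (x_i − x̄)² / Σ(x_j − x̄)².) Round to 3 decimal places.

x̄ = (2 + 3 + 4 + 6 + 7 + 9 + 10)/7 = 5.85714
Σ(x − x̄)² = 14.8776 + 8.16327 + 3.44898 + 0.0204082 + 1.30612 + 9.87755 + 17.1633 = 54.8571
h = 1/7 + (-1.85714)²/54.8571 = 0.142857 + 0.062872 = 0.206

h = 0.206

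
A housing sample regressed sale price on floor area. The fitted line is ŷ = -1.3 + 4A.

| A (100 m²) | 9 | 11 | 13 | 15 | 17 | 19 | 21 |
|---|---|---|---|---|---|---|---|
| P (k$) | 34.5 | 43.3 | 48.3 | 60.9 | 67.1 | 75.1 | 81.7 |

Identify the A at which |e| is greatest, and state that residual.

A = 13, e = -2.4

A=9: ŷ = -1.3 + 4·9 = 34.7; e = 34.5 − 34.7 = -0.2
A=11: ŷ = -1.3 + 4·11 = 42.7; e = 43.3 − 42.7 = 0.6
A=13: ŷ = -1.3 + 4·13 = 50.7; e = 48.3 − 50.7 = -2.4
A=15: ŷ = -1.3 + 4·15 = 58.7; e = 60.9 − 58.7 = 2.2
A=17: ŷ = -1.3 + 4·17 = 66.7; e = 67.1 − 66.7 = 0.4
A=19: ŷ = -1.3 + 4·19 = 74.7; e = 75.1 − 74.7 = 0.4
A=21: ŷ = -1.3 + 4·21 = 82.7; e = 81.7 − 82.7 = -1
Largest |e| is 2.4 at A = 13, residual -2.4.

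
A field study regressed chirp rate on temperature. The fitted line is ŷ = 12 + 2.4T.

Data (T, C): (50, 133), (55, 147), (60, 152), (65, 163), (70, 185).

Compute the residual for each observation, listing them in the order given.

1, 3, -4, -5, 5

T=50: ŷ = 12 + 2.4·50 = 132; e = 133 − 132 = 1
T=55: ŷ = 12 + 2.4·55 = 144; e = 147 − 144 = 3
T=60: ŷ = 12 + 2.4·60 = 156; e = 152 − 156 = -4
T=65: ŷ = 12 + 2.4·65 = 168; e = 163 − 168 = -5
T=70: ŷ = 12 + 2.4·70 = 180; e = 185 − 180 = 5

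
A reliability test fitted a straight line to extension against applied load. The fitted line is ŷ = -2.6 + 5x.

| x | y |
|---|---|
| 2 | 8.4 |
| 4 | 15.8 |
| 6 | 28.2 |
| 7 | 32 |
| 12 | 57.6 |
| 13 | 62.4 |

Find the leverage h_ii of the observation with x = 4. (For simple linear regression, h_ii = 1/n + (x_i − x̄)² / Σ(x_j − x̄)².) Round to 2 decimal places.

h = 0.28

x̄ = (2 + 4 + 6 + 7 + 12 + 13)/6 = 7.33333
Σ(x − x̄)² = 28.4444 + 11.1111 + 1.77778 + 0.111111 + 21.7778 + 32.1111 = 95.3333
h = 1/6 + (-3.33333)²/95.3333 = 0.166667 + 0.11655 = 0.28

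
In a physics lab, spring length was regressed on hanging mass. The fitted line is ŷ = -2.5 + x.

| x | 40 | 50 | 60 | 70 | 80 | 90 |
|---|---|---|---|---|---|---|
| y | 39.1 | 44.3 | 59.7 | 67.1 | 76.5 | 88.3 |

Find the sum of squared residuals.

SSE = 19.44

x=40: ŷ = -2.5 + 40 = 37.5; r = 39.1 − 37.5 = 1.6
x=50: ŷ = -2.5 + 50 = 47.5; r = 44.3 − 47.5 = -3.2
x=60: ŷ = -2.5 + 60 = 57.5; r = 59.7 − 57.5 = 2.2
x=70: ŷ = -2.5 + 70 = 67.5; r = 67.1 − 67.5 = -0.4
x=80: ŷ = -2.5 + 80 = 77.5; r = 76.5 − 77.5 = -1
x=90: ŷ = -2.5 + 90 = 87.5; r = 88.3 − 87.5 = 0.8
SSE = 2.56 + 10.24 + 4.84 + 0.16 + 1 + 0.64 = 19.44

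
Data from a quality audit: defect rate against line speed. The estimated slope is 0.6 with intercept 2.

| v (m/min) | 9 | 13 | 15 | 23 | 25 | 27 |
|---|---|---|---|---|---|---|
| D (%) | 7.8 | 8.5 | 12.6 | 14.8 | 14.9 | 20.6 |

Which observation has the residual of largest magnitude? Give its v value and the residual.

v = 27, r = 2.4

v=9: ŷ = 2 + 0.6·9 = 7.4; r = 7.8 − 7.4 = 0.4
v=13: ŷ = 2 + 0.6·13 = 9.8; r = 8.5 − 9.8 = -1.3
v=15: ŷ = 2 + 0.6·15 = 11; r = 12.6 − 11 = 1.6
v=23: ŷ = 2 + 0.6·23 = 15.8; r = 14.8 − 15.8 = -1
v=25: ŷ = 2 + 0.6·25 = 17; r = 14.9 − 17 = -2.1
v=27: ŷ = 2 + 0.6·27 = 18.2; r = 20.6 − 18.2 = 2.4
Largest |r| is 2.4 at v = 27, residual 2.4.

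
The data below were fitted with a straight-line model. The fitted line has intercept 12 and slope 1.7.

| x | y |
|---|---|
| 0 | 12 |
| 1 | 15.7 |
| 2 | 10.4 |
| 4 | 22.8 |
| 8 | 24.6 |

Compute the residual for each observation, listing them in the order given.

x=0: ŷ = 12 + 1.7·0 = 12; r = 12 − 12 = 0
x=1: ŷ = 12 + 1.7·1 = 13.7; r = 15.7 − 13.7 = 2
x=2: ŷ = 12 + 1.7·2 = 15.4; r = 10.4 − 15.4 = -5
x=4: ŷ = 12 + 1.7·4 = 18.8; r = 22.8 − 18.8 = 4
x=8: ŷ = 12 + 1.7·8 = 25.6; r = 24.6 − 25.6 = -1

0, 2, -5, 4, -1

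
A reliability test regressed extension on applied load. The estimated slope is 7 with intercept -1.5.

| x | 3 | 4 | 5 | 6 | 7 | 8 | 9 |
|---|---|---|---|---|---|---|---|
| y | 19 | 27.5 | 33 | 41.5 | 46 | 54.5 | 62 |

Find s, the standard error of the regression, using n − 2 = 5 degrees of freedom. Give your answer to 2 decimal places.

x=3: ŷ = -1.5 + 7·3 = 19.5; r = 19 − 19.5 = -0.5
x=4: ŷ = -1.5 + 7·4 = 26.5; r = 27.5 − 26.5 = 1
x=5: ŷ = -1.5 + 7·5 = 33.5; r = 33 − 33.5 = -0.5
x=6: ŷ = -1.5 + 7·6 = 40.5; r = 41.5 − 40.5 = 1
x=7: ŷ = -1.5 + 7·7 = 47.5; r = 46 − 47.5 = -1.5
x=8: ŷ = -1.5 + 7·8 = 54.5; r = 54.5 − 54.5 = 0
x=9: ŷ = -1.5 + 7·9 = 61.5; r = 62 − 61.5 = 0.5
SSE = 0.25 + 1 + 0.25 + 1 + 2.25 + 0 + 0.25 = 5
s = √(5/5) = √1 ≈ 1.00

s = 1.00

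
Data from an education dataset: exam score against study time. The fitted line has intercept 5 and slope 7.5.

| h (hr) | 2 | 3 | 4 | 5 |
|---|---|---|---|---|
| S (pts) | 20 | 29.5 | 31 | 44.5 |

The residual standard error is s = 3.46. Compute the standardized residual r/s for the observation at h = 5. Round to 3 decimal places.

0.578

ŷ = 5 + 7.5·5 = 42.5
r = 44.5 − 42.5 = 2
r/s = 2 / 3.46 = 0.578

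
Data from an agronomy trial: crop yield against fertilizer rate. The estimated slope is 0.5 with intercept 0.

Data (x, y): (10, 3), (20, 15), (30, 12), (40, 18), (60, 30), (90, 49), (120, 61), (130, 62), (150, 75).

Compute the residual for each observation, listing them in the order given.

-2, 5, -3, -2, 0, 4, 1, -3, 0

x=10: ŷ = 0.5·10 = 5; r = 3 − 5 = -2
x=20: ŷ = 0.5·20 = 10; r = 15 − 10 = 5
x=30: ŷ = 0.5·30 = 15; r = 12 − 15 = -3
x=40: ŷ = 0.5·40 = 20; r = 18 − 20 = -2
x=60: ŷ = 0.5·60 = 30; r = 30 − 30 = 0
x=90: ŷ = 0.5·90 = 45; r = 49 − 45 = 4
x=120: ŷ = 0.5·120 = 60; r = 61 − 60 = 1
x=130: ŷ = 0.5·130 = 65; r = 62 − 65 = -3
x=150: ŷ = 0.5·150 = 75; r = 75 − 75 = 0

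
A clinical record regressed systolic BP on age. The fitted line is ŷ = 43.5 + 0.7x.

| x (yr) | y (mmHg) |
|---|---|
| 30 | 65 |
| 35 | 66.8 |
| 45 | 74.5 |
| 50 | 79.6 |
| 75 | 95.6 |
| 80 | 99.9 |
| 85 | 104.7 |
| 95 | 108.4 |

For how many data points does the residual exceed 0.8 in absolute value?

x=30: ŷ = 43.5 + 0.7·30 = 64.5; e = 65 − 64.5 = 0.5
x=35: ŷ = 43.5 + 0.7·35 = 68; e = 66.8 − 68 = -1.2
x=45: ŷ = 43.5 + 0.7·45 = 75; e = 74.5 − 75 = -0.5
x=50: ŷ = 43.5 + 0.7·50 = 78.5; e = 79.6 − 78.5 = 1.1
x=75: ŷ = 43.5 + 0.7·75 = 96; e = 95.6 − 96 = -0.4
x=80: ŷ = 43.5 + 0.7·80 = 99.5; e = 99.9 − 99.5 = 0.4
x=85: ŷ = 43.5 + 0.7·85 = 103; e = 104.7 − 103 = 1.7
x=95: ŷ = 43.5 + 0.7·95 = 110; e = 108.4 − 110 = -1.6
|e| > 0.8: x=35 (|e|=1.2), x=50 (|e|=1.1), x=85 (|e|=1.7), x=95 (|e|=1.6) → 4

4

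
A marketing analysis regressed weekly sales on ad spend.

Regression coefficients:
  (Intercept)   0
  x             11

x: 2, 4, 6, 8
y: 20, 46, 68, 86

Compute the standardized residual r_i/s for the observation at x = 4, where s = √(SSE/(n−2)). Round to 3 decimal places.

0.707

x=2: ŷ = 11·2 = 22; r = 20 − 22 = -2
x=4: ŷ = 11·4 = 44; r = 46 − 44 = 2
x=6: ŷ = 11·6 = 66; r = 68 − 66 = 2
x=8: ŷ = 11·8 = 88; r = 86 − 88 = -2
SSE = 4 + 4 + 4 + 4 = 16
s = √(16/2) = 2.82843
r/s = 2 / 2.82843 = 0.707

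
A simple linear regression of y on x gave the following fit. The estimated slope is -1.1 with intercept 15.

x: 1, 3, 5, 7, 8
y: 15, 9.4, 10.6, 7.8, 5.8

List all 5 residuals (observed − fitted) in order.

x=1: ŷ = 15 − 1.1·1 = 13.9; r = 15 − 13.9 = 1.1
x=3: ŷ = 15 − 1.1·3 = 11.7; r = 9.4 − 11.7 = -2.3
x=5: ŷ = 15 − 1.1·5 = 9.5; r = 10.6 − 9.5 = 1.1
x=7: ŷ = 15 − 1.1·7 = 7.3; r = 7.8 − 7.3 = 0.5
x=8: ŷ = 15 − 1.1·8 = 6.2; r = 5.8 − 6.2 = -0.4

1.1, -2.3, 1.1, 0.5, -0.4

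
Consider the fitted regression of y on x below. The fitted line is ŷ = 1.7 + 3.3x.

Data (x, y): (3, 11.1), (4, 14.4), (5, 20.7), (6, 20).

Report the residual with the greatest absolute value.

e = 2.5

x=3: ŷ = 1.7 + 3.3·3 = 11.6; e = 11.1 − 11.6 = -0.5
x=4: ŷ = 1.7 + 3.3·4 = 14.9; e = 14.4 − 14.9 = -0.5
x=5: ŷ = 1.7 + 3.3·5 = 18.2; e = 20.7 − 18.2 = 2.5
x=6: ŷ = 1.7 + 3.3·6 = 21.5; e = 20 − 21.5 = -1.5
Largest |e| is 2.5 at x = 5, residual 2.5.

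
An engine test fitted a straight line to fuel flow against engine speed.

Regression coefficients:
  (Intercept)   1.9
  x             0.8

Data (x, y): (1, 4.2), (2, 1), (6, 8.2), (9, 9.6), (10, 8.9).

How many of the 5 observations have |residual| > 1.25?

3

x=1: ŷ = 1.9 + 0.8·1 = 2.7; e = 4.2 − 2.7 = 1.5
x=2: ŷ = 1.9 + 0.8·2 = 3.5; e = 1 − 3.5 = -2.5
x=6: ŷ = 1.9 + 0.8·6 = 6.7; e = 8.2 − 6.7 = 1.5
x=9: ŷ = 1.9 + 0.8·9 = 9.1; e = 9.6 − 9.1 = 0.5
x=10: ŷ = 1.9 + 0.8·10 = 9.9; e = 8.9 − 9.9 = -1
|e| > 1.25: x=1 (|e|=1.5), x=2 (|e|=2.5), x=6 (|e|=1.5) → 3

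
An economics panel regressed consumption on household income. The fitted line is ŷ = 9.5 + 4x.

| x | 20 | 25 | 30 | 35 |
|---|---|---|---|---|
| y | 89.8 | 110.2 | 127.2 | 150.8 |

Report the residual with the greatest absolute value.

r = -2.3

x=20: ŷ = 9.5 + 4·20 = 89.5; r = 89.8 − 89.5 = 0.3
x=25: ŷ = 9.5 + 4·25 = 109.5; r = 110.2 − 109.5 = 0.7
x=30: ŷ = 9.5 + 4·30 = 129.5; r = 127.2 − 129.5 = -2.3
x=35: ŷ = 9.5 + 4·35 = 149.5; r = 150.8 − 149.5 = 1.3
Largest |r| is 2.3 at x = 30, residual -2.3.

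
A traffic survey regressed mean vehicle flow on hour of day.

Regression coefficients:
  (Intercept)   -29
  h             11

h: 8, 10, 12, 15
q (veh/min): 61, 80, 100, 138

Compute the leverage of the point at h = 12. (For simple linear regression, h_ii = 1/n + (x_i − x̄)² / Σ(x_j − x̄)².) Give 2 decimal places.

h̄ = (8 + 10 + 12 + 15)/4 = 11.25
Σ(h − h̄)² = 10.5625 + 1.5625 + 0.5625 + 14.0625 = 26.75
h = 1/4 + (0.75)²/26.75 = 0.25 + 0.021028 = 0.27

h = 0.27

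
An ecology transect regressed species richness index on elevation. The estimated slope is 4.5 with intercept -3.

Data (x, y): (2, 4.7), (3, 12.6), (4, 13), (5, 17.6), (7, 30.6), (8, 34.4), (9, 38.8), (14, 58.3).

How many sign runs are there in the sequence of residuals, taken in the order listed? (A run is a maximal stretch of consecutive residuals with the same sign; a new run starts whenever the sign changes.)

5 runs

x=2: ŷ = -3 + 4.5·2 = 6; e = 4.7 − 6 = -1.3
x=3: ŷ = -3 + 4.5·3 = 10.5; e = 12.6 − 10.5 = 2.1
x=4: ŷ = -3 + 4.5·4 = 15; e = 13 − 15 = -2
x=5: ŷ = -3 + 4.5·5 = 19.5; e = 17.6 − 19.5 = -1.9
x=7: ŷ = -3 + 4.5·7 = 28.5; e = 30.6 − 28.5 = 2.1
x=8: ŷ = -3 + 4.5·8 = 33; e = 34.4 − 33 = 1.4
x=9: ŷ = -3 + 4.5·9 = 37.5; e = 38.8 − 37.5 = 1.3
x=14: ŷ = -3 + 4.5·14 = 60; e = 58.3 − 60 = -1.7
Signs: − + − − + + + −
Runs: −×1, +×1, −×2, +×3, −×1 → 5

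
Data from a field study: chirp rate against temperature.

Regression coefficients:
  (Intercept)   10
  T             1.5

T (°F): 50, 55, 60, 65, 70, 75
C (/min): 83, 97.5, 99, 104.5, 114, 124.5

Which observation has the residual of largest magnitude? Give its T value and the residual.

T = 55, r = 5

T=50: Ĉ = 10 + 1.5·50 = 85; r = 83 − 85 = -2
T=55: Ĉ = 10 + 1.5·55 = 92.5; r = 97.5 − 92.5 = 5
T=60: Ĉ = 10 + 1.5·60 = 100; r = 99 − 100 = -1
T=65: Ĉ = 10 + 1.5·65 = 107.5; r = 104.5 − 107.5 = -3
T=70: Ĉ = 10 + 1.5·70 = 115; r = 114 − 115 = -1
T=75: Ĉ = 10 + 1.5·75 = 122.5; r = 124.5 − 122.5 = 2
Largest |r| is 5 at T = 55, residual 5.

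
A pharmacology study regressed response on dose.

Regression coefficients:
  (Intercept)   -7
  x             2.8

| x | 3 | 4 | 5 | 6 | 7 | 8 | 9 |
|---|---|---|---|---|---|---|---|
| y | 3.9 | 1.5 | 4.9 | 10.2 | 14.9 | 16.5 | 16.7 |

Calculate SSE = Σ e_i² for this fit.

SSE = 26.86

x=3: ŷ = -7 + 2.8·3 = 1.4; e = 3.9 − 1.4 = 2.5
x=4: ŷ = -7 + 2.8·4 = 4.2; e = 1.5 − 4.2 = -2.7
x=5: ŷ = -7 + 2.8·5 = 7; e = 4.9 − 7 = -2.1
x=6: ŷ = -7 + 2.8·6 = 9.8; e = 10.2 − 9.8 = 0.4
x=7: ŷ = -7 + 2.8·7 = 12.6; e = 14.9 − 12.6 = 2.3
x=8: ŷ = -7 + 2.8·8 = 15.4; e = 16.5 − 15.4 = 1.1
x=9: ŷ = -7 + 2.8·9 = 18.2; e = 16.7 − 18.2 = -1.5
SSE = 6.25 + 7.29 + 4.41 + 0.16 + 5.29 + 1.21 + 2.25 = 26.86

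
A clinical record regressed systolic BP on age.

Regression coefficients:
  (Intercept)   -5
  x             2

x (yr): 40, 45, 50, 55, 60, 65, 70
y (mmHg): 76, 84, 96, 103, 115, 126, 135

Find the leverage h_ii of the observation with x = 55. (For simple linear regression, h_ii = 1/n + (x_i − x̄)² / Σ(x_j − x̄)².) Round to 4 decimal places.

h = 0.1429

x̄ = (40 + 45 + 50 + 55 + 60 + 65 + 70)/7 = 55
Σ(x − x̄)² = 225 + 100 + 25 + 0 + 25 + 100 + 225 = 700
h = 1/7 + (0)²/700 = 0.142857 + 0 = 0.1429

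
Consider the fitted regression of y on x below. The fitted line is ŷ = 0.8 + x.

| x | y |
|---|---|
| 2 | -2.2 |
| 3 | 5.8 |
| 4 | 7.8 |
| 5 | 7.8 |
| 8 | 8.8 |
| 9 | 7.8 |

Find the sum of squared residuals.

x=2: ŷ = 0.8 + 2 = 2.8; e = -2.2 − 2.8 = -5
x=3: ŷ = 0.8 + 3 = 3.8; e = 5.8 − 3.8 = 2
x=4: ŷ = 0.8 + 4 = 4.8; e = 7.8 − 4.8 = 3
x=5: ŷ = 0.8 + 5 = 5.8; e = 7.8 − 5.8 = 2
x=8: ŷ = 0.8 + 8 = 8.8; e = 8.8 − 8.8 = 0
x=9: ŷ = 0.8 + 9 = 9.8; e = 7.8 − 9.8 = -2
SSE = 25 + 4 + 9 + 4 + 0 + 4 = 46

SSE = 46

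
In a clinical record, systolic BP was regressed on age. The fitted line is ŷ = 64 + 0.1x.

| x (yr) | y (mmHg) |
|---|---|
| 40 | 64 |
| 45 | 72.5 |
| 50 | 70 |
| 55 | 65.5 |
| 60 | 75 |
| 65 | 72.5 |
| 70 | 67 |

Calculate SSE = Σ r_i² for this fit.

x=40: ŷ = 64 + 0.1·40 = 68; r = 64 − 68 = -4
x=45: ŷ = 64 + 0.1·45 = 68.5; r = 72.5 − 68.5 = 4
x=50: ŷ = 64 + 0.1·50 = 69; r = 70 − 69 = 1
x=55: ŷ = 64 + 0.1·55 = 69.5; r = 65.5 − 69.5 = -4
x=60: ŷ = 64 + 0.1·60 = 70; r = 75 − 70 = 5
x=65: ŷ = 64 + 0.1·65 = 70.5; r = 72.5 − 70.5 = 2
x=70: ŷ = 64 + 0.1·70 = 71; r = 67 − 71 = -4
SSE = 16 + 16 + 1 + 16 + 25 + 4 + 16 = 94

SSE = 94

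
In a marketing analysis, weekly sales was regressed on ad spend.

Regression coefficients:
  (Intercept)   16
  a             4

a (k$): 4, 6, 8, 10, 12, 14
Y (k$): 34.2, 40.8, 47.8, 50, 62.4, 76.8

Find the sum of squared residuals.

a=4: Ŷ = 16 + 4·4 = 32; e = 34.2 − 32 = 2.2
a=6: Ŷ = 16 + 4·6 = 40; e = 40.8 − 40 = 0.8
a=8: Ŷ = 16 + 4·8 = 48; e = 47.8 − 48 = -0.2
a=10: Ŷ = 16 + 4·10 = 56; e = 50 − 56 = -6
a=12: Ŷ = 16 + 4·12 = 64; e = 62.4 − 64 = -1.6
a=14: Ŷ = 16 + 4·14 = 72; e = 76.8 − 72 = 4.8
SSE = 4.84 + 0.64 + 0.04 + 36 + 2.56 + 23.04 = 67.12

SSE = 67.12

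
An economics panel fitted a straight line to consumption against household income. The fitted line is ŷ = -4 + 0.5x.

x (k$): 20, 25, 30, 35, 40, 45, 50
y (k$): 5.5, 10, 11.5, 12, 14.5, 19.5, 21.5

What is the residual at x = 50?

ŷ = -4 + 0.5·50 = 21
e = 21.5 − 21 = 0.5

e = 0.5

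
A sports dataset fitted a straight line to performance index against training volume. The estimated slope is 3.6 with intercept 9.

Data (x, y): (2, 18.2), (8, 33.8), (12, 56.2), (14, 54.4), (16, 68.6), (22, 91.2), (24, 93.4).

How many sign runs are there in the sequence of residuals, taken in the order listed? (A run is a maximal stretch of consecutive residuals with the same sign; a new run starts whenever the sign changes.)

x=2: ŷ = 9 + 3.6·2 = 16.2; r = 18.2 − 16.2 = 2
x=8: ŷ = 9 + 3.6·8 = 37.8; r = 33.8 − 37.8 = -4
x=12: ŷ = 9 + 3.6·12 = 52.2; r = 56.2 − 52.2 = 4
x=14: ŷ = 9 + 3.6·14 = 59.4; r = 54.4 − 59.4 = -5
x=16: ŷ = 9 + 3.6·16 = 66.6; r = 68.6 − 66.6 = 2
x=22: ŷ = 9 + 3.6·22 = 88.2; r = 91.2 − 88.2 = 3
x=24: ŷ = 9 + 3.6·24 = 95.4; r = 93.4 − 95.4 = -2
Signs: + − + − + + −
Runs: +×1, −×1, +×1, −×1, +×2, −×1 → 6

6 runs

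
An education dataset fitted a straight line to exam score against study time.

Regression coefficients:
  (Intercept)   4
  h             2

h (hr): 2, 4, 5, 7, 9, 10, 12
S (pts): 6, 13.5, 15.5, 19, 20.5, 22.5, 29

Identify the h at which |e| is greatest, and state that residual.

h=2: ŷ = 4 + 2·2 = 8; e = 6 − 8 = -2
h=4: ŷ = 4 + 2·4 = 12; e = 13.5 − 12 = 1.5
h=5: ŷ = 4 + 2·5 = 14; e = 15.5 − 14 = 1.5
h=7: ŷ = 4 + 2·7 = 18; e = 19 − 18 = 1
h=9: ŷ = 4 + 2·9 = 22; e = 20.5 − 22 = -1.5
h=10: ŷ = 4 + 2·10 = 24; e = 22.5 − 24 = -1.5
h=12: ŷ = 4 + 2·12 = 28; e = 29 − 28 = 1
Largest |e| is 2 at h = 2, residual -2.

h = 2, e = -2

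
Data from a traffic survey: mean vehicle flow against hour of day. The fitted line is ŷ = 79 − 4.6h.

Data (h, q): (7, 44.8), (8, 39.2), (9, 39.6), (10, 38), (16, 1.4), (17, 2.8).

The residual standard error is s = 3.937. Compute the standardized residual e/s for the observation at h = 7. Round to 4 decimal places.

-0.5080

ŷ = 79 − 4.6·7 = 46.8
e = 44.8 − 46.8 = -2
e/s = -2 / 3.937 = -0.5080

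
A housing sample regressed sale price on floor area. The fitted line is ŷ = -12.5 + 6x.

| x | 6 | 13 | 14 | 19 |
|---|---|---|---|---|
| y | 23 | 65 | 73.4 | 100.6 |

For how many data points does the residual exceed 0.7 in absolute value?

2

x=6: ŷ = -12.5 + 6·6 = 23.5; e = 23 − 23.5 = -0.5
x=13: ŷ = -12.5 + 6·13 = 65.5; e = 65 − 65.5 = -0.5
x=14: ŷ = -12.5 + 6·14 = 71.5; e = 73.4 − 71.5 = 1.9
x=19: ŷ = -12.5 + 6·19 = 101.5; e = 100.6 − 101.5 = -0.9
|e| > 0.7: x=14 (|e|=1.9), x=19 (|e|=0.9) → 2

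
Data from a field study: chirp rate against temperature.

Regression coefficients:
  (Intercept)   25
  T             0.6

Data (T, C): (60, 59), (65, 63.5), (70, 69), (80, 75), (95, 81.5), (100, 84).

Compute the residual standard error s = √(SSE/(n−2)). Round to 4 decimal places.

s = 1.8371

T=60: Ĉ = 25 + 0.6·60 = 61; r = 59 − 61 = -2
T=65: Ĉ = 25 + 0.6·65 = 64; r = 63.5 − 64 = -0.5
T=70: Ĉ = 25 + 0.6·70 = 67; r = 69 − 67 = 2
T=80: Ĉ = 25 + 0.6·80 = 73; r = 75 − 73 = 2
T=95: Ĉ = 25 + 0.6·95 = 82; r = 81.5 − 82 = -0.5
T=100: Ĉ = 25 + 0.6·100 = 85; r = 84 − 85 = -1
SSE = 4 + 0.25 + 4 + 4 + 0.25 + 1 = 13.5
s = √(13.5/4) = √3.375 ≈ 1.8371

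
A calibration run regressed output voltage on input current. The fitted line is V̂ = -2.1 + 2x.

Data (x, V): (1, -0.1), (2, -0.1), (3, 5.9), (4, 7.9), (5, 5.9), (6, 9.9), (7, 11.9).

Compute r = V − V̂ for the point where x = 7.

r = 0

V̂ = -2.1 + 2·7 = 11.9
r = 11.9 − 11.9 = 0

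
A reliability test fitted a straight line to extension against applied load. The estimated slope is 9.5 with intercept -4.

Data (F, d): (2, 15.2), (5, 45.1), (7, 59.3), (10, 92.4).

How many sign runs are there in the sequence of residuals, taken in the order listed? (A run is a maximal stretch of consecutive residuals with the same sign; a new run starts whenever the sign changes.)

F=2: d̂ = -4 + 9.5·2 = 15; e = 15.2 − 15 = 0.2
F=5: d̂ = -4 + 9.5·5 = 43.5; e = 45.1 − 43.5 = 1.6
F=7: d̂ = -4 + 9.5·7 = 62.5; e = 59.3 − 62.5 = -3.2
F=10: d̂ = -4 + 9.5·10 = 91; e = 92.4 − 91 = 1.4
Signs: + + − +
Runs: +×2, −×1, +×1 → 3

3 runs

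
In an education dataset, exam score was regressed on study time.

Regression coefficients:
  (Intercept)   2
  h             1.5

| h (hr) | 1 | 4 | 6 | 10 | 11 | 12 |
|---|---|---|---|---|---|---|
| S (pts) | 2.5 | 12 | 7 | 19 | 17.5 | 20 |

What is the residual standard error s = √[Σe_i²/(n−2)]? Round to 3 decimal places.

s = 3.082

h=1: ŷ = 2 + 1.5·1 = 3.5; e = 2.5 − 3.5 = -1
h=4: ŷ = 2 + 1.5·4 = 8; e = 12 − 8 = 4
h=6: ŷ = 2 + 1.5·6 = 11; e = 7 − 11 = -4
h=10: ŷ = 2 + 1.5·10 = 17; e = 19 − 17 = 2
h=11: ŷ = 2 + 1.5·11 = 18.5; e = 17.5 − 18.5 = -1
h=12: ŷ = 2 + 1.5·12 = 20; e = 20 − 20 = 0
SSE = 1 + 16 + 16 + 4 + 1 + 0 = 38
s = √(38/4) = √9.5 ≈ 3.082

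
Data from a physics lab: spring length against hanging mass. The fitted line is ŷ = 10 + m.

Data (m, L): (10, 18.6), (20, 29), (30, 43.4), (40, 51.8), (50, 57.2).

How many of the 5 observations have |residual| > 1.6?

3

m=10: ŷ = 10 + 10 = 20; r = 18.6 − 20 = -1.4
m=20: ŷ = 10 + 20 = 30; r = 29 − 30 = -1
m=30: ŷ = 10 + 30 = 40; r = 43.4 − 40 = 3.4
m=40: ŷ = 10 + 40 = 50; r = 51.8 − 50 = 1.8
m=50: ŷ = 10 + 50 = 60; r = 57.2 − 60 = -2.8
|r| > 1.6: m=30 (|r|=3.4), m=40 (|r|=1.8), m=50 (|r|=2.8) → 3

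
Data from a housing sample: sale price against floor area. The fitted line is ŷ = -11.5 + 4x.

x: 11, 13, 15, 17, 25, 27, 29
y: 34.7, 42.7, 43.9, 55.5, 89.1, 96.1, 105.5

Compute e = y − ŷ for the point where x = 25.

ŷ = -11.5 + 4·25 = 88.5
e = 89.1 − 88.5 = 0.6

e = 0.6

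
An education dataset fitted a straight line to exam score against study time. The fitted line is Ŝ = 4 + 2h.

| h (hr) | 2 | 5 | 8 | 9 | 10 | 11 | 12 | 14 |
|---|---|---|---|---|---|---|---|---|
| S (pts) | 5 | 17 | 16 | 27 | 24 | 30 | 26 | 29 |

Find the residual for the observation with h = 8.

Ŝ = 4 + 2·8 = 20
e = 16 − 20 = -4

e = -4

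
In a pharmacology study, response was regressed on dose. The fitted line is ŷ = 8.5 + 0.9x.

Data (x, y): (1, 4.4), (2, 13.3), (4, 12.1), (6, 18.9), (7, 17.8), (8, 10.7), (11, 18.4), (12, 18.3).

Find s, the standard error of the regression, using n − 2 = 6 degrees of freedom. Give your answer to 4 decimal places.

x=1: ŷ = 8.5 + 0.9·1 = 9.4; r = 4.4 − 9.4 = -5
x=2: ŷ = 8.5 + 0.9·2 = 10.3; r = 13.3 − 10.3 = 3
x=4: ŷ = 8.5 + 0.9·4 = 12.1; r = 12.1 − 12.1 = 0
x=6: ŷ = 8.5 + 0.9·6 = 13.9; r = 18.9 − 13.9 = 5
x=7: ŷ = 8.5 + 0.9·7 = 14.8; r = 17.8 − 14.8 = 3
x=8: ŷ = 8.5 + 0.9·8 = 15.7; r = 10.7 − 15.7 = -5
x=11: ŷ = 8.5 + 0.9·11 = 18.4; r = 18.4 − 18.4 = 0
x=12: ŷ = 8.5 + 0.9·12 = 19.3; r = 18.3 − 19.3 = -1
SSE = 25 + 9 + 0 + 25 + 9 + 25 + 0 + 1 = 94
s = √(94/6) = √15.6667 ≈ 3.9581

s = 3.9581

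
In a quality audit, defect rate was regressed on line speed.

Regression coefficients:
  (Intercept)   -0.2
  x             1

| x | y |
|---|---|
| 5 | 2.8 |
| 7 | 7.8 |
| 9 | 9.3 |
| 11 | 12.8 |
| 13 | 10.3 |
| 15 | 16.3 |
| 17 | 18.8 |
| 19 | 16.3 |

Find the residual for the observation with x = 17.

e = 2

ŷ = -0.2 + 17 = 16.8
e = 18.8 − 16.8 = 2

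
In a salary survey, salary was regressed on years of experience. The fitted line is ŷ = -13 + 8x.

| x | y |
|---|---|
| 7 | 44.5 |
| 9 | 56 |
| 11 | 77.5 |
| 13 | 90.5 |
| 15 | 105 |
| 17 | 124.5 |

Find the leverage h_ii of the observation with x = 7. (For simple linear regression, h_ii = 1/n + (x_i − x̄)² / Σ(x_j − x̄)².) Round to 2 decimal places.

h = 0.52

x̄ = (7 + 9 + 11 + 13 + 15 + 17)/6 = 12
Σ(x − x̄)² = 25 + 9 + 1 + 1 + 9 + 25 = 70
h = 1/6 + (-5)²/70 = 0.166667 + 0.357143 = 0.52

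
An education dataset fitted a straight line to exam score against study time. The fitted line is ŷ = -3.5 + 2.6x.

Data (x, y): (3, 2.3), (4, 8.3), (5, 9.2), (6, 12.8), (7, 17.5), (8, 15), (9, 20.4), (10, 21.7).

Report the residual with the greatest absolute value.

e = 2.8

x=3: ŷ = -3.5 + 2.6·3 = 4.3; e = 2.3 − 4.3 = -2
x=4: ŷ = -3.5 + 2.6·4 = 6.9; e = 8.3 − 6.9 = 1.4
x=5: ŷ = -3.5 + 2.6·5 = 9.5; e = 9.2 − 9.5 = -0.3
x=6: ŷ = -3.5 + 2.6·6 = 12.1; e = 12.8 − 12.1 = 0.7
x=7: ŷ = -3.5 + 2.6·7 = 14.7; e = 17.5 − 14.7 = 2.8
x=8: ŷ = -3.5 + 2.6·8 = 17.3; e = 15 − 17.3 = -2.3
x=9: ŷ = -3.5 + 2.6·9 = 19.9; e = 20.4 − 19.9 = 0.5
x=10: ŷ = -3.5 + 2.6·10 = 22.5; e = 21.7 − 22.5 = -0.8
Largest |e| is 2.8 at x = 7, residual 2.8.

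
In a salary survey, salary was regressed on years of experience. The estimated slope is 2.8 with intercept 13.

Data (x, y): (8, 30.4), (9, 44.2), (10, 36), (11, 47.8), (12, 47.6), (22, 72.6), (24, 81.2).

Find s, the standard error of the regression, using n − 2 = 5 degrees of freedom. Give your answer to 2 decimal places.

x=8: ŷ = 13 + 2.8·8 = 35.4; r = 30.4 − 35.4 = -5
x=9: ŷ = 13 + 2.8·9 = 38.2; r = 44.2 − 38.2 = 6
x=10: ŷ = 13 + 2.8·10 = 41; r = 36 − 41 = -5
x=11: ŷ = 13 + 2.8·11 = 43.8; r = 47.8 − 43.8 = 4
x=12: ŷ = 13 + 2.8·12 = 46.6; r = 47.6 − 46.6 = 1
x=22: ŷ = 13 + 2.8·22 = 74.6; r = 72.6 − 74.6 = -2
x=24: ŷ = 13 + 2.8·24 = 80.2; r = 81.2 − 80.2 = 1
SSE = 25 + 36 + 25 + 16 + 1 + 4 + 1 = 108
s = √(108/5) = √21.6 ≈ 4.65

s = 4.65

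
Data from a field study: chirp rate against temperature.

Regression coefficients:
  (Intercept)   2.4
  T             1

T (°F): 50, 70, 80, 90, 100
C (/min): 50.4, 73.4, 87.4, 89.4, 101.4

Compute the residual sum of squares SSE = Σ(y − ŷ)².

SSE = 40

T=50: ŷ = 2.4 + 50 = 52.4; e = 50.4 − 52.4 = -2
T=70: ŷ = 2.4 + 70 = 72.4; e = 73.4 − 72.4 = 1
T=80: ŷ = 2.4 + 80 = 82.4; e = 87.4 − 82.4 = 5
T=90: ŷ = 2.4 + 90 = 92.4; e = 89.4 − 92.4 = -3
T=100: ŷ = 2.4 + 100 = 102.4; e = 101.4 − 102.4 = -1
SSE = 4 + 1 + 25 + 9 + 1 = 40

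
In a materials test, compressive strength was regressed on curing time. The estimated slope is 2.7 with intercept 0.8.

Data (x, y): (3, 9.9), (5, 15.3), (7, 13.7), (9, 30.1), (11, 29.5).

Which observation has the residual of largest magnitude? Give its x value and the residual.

x=3: ŷ = 0.8 + 2.7·3 = 8.9; r = 9.9 − 8.9 = 1
x=5: ŷ = 0.8 + 2.7·5 = 14.3; r = 15.3 − 14.3 = 1
x=7: ŷ = 0.8 + 2.7·7 = 19.7; r = 13.7 − 19.7 = -6
x=9: ŷ = 0.8 + 2.7·9 = 25.1; r = 30.1 − 25.1 = 5
x=11: ŷ = 0.8 + 2.7·11 = 30.5; r = 29.5 − 30.5 = -1
Largest |r| is 6 at x = 7, residual -6.

x = 7, r = -6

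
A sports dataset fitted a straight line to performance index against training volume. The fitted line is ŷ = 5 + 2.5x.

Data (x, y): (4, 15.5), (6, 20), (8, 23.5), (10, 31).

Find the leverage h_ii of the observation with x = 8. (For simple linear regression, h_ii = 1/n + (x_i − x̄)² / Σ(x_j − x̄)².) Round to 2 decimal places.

h = 0.30

x̄ = (4 + 6 + 8 + 10)/4 = 7
Σ(x − x̄)² = 9 + 1 + 1 + 9 = 20
h = 1/4 + (1)²/20 = 0.25 + 0.05 = 0.30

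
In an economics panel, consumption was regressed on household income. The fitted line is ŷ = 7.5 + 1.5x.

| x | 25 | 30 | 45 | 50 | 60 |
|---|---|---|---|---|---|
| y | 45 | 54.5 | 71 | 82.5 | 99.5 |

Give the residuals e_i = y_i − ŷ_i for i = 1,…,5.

x=25: ŷ = 7.5 + 1.5·25 = 45; e = 45 − 45 = 0
x=30: ŷ = 7.5 + 1.5·30 = 52.5; e = 54.5 − 52.5 = 2
x=45: ŷ = 7.5 + 1.5·45 = 75; e = 71 − 75 = -4
x=50: ŷ = 7.5 + 1.5·50 = 82.5; e = 82.5 − 82.5 = 0
x=60: ŷ = 7.5 + 1.5·60 = 97.5; e = 99.5 − 97.5 = 2

0, 2, -4, 0, 2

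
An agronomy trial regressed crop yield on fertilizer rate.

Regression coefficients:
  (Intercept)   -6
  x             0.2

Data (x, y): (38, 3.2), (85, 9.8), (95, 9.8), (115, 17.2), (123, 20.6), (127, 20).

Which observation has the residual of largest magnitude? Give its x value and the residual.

x=38: ŷ = -6 + 0.2·38 = 1.6; r = 3.2 − 1.6 = 1.6
x=85: ŷ = -6 + 0.2·85 = 11; r = 9.8 − 11 = -1.2
x=95: ŷ = -6 + 0.2·95 = 13; r = 9.8 − 13 = -3.2
x=115: ŷ = -6 + 0.2·115 = 17; r = 17.2 − 17 = 0.2
x=123: ŷ = -6 + 0.2·123 = 18.6; r = 20.6 − 18.6 = 2
x=127: ŷ = -6 + 0.2·127 = 19.4; r = 20 − 19.4 = 0.6
Largest |r| is 3.2 at x = 95, residual -3.2.

x = 95, r = -3.2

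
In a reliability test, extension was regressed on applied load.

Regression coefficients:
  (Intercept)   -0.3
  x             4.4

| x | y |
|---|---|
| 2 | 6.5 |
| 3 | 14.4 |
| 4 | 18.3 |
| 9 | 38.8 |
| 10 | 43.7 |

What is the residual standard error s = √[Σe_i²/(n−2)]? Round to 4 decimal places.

s = 1.5811

x=2: ŷ = -0.3 + 4.4·2 = 8.5; e = 6.5 − 8.5 = -2
x=3: ŷ = -0.3 + 4.4·3 = 12.9; e = 14.4 − 12.9 = 1.5
x=4: ŷ = -0.3 + 4.4·4 = 17.3; e = 18.3 − 17.3 = 1
x=9: ŷ = -0.3 + 4.4·9 = 39.3; e = 38.8 − 39.3 = -0.5
x=10: ŷ = -0.3 + 4.4·10 = 43.7; e = 43.7 − 43.7 = 0
SSE = 4 + 2.25 + 1 + 0.25 + 0 = 7.5
s = √(7.5/3) = √2.5 ≈ 1.5811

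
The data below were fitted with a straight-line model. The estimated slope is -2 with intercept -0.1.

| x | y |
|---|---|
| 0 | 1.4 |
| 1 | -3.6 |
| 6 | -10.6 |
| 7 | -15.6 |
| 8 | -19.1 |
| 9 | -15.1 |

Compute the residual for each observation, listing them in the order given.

1.5, -1.5, 1.5, -1.5, -3, 3

x=0: ŷ = -0.1 − 2·0 = -0.1; e = 1.4 − (-0.1) = 1.5
x=1: ŷ = -0.1 − 2·1 = -2.1; e = -3.6 − (-2.1) = -1.5
x=6: ŷ = -0.1 − 2·6 = -12.1; e = -10.6 − (-12.1) = 1.5
x=7: ŷ = -0.1 − 2·7 = -14.1; e = -15.6 − (-14.1) = -1.5
x=8: ŷ = -0.1 − 2·8 = -16.1; e = -19.1 − (-16.1) = -3
x=9: ŷ = -0.1 − 2·9 = -18.1; e = -15.1 − (-18.1) = 3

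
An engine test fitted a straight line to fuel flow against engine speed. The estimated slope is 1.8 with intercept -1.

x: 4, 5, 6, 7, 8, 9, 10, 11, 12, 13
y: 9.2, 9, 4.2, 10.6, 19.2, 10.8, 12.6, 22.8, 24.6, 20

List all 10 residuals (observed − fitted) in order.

3, 1, -5.6, -1, 5.8, -4.4, -4.4, 4, 4, -2.4

x=4: ŷ = -1 + 1.8·4 = 6.2; r = 9.2 − 6.2 = 3
x=5: ŷ = -1 + 1.8·5 = 8; r = 9 − 8 = 1
x=6: ŷ = -1 + 1.8·6 = 9.8; r = 4.2 − 9.8 = -5.6
x=7: ŷ = -1 + 1.8·7 = 11.6; r = 10.6 − 11.6 = -1
x=8: ŷ = -1 + 1.8·8 = 13.4; r = 19.2 − 13.4 = 5.8
x=9: ŷ = -1 + 1.8·9 = 15.2; r = 10.8 − 15.2 = -4.4
x=10: ŷ = -1 + 1.8·10 = 17; r = 12.6 − 17 = -4.4
x=11: ŷ = -1 + 1.8·11 = 18.8; r = 22.8 − 18.8 = 4
x=12: ŷ = -1 + 1.8·12 = 20.6; r = 24.6 − 20.6 = 4
x=13: ŷ = -1 + 1.8·13 = 22.4; r = 20 − 22.4 = -2.4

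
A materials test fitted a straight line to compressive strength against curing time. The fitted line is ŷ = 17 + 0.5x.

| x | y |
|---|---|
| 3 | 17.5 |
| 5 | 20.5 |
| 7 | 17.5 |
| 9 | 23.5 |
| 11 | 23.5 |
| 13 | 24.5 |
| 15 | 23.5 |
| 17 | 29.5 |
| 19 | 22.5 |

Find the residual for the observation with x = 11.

r = 1

ŷ = 17 + 0.5·11 = 22.5
r = 23.5 − 22.5 = 1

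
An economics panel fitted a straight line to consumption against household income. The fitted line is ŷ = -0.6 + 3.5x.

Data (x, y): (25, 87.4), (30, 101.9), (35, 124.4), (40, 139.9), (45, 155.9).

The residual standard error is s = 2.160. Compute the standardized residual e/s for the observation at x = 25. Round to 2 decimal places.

0.23

ŷ = -0.6 + 3.5·25 = 86.9
e = 87.4 − 86.9 = 0.5
e/s = 0.5 / 2.160 = 0.23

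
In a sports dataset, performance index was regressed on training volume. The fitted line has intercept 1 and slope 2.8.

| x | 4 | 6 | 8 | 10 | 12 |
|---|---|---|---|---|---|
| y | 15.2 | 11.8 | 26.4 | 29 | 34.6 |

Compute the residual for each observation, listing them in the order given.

3, -6, 3, 0, 0

x=4: ŷ = 1 + 2.8·4 = 12.2; r = 15.2 − 12.2 = 3
x=6: ŷ = 1 + 2.8·6 = 17.8; r = 11.8 − 17.8 = -6
x=8: ŷ = 1 + 2.8·8 = 23.4; r = 26.4 − 23.4 = 3
x=10: ŷ = 1 + 2.8·10 = 29; r = 29 − 29 = 0
x=12: ŷ = 1 + 2.8·12 = 34.6; r = 34.6 − 34.6 = 0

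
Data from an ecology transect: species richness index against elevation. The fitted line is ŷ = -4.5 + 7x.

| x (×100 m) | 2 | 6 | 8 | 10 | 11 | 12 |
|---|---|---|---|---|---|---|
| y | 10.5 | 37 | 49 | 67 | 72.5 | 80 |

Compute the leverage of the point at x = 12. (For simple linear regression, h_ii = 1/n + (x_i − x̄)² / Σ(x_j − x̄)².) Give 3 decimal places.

h = 0.380

x̄ = (2 + 6 + 8 + 10 + 11 + 12)/6 = 8.16667
Σ(x − x̄)² = 38.0278 + 4.69444 + 0.0277778 + 3.36111 + 8.02778 + 14.6944 = 68.8333
h = 1/6 + (3.83333)²/68.8333 = 0.166667 + 0.213479 = 0.380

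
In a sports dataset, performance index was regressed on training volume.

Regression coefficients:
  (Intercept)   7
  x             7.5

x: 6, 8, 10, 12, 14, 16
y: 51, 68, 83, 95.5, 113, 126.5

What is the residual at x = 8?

r = 1

ŷ = 7 + 7.5·8 = 67
r = 68 − 67 = 1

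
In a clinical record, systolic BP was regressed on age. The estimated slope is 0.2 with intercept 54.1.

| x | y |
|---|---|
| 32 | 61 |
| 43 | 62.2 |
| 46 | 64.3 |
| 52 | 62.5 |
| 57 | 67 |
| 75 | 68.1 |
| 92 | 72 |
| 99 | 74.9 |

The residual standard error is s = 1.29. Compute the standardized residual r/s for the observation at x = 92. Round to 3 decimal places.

ŷ = 54.1 + 0.2·92 = 72.5
r = 72 − 72.5 = -0.5
r/s = -0.5 / 1.29 = -0.388

-0.388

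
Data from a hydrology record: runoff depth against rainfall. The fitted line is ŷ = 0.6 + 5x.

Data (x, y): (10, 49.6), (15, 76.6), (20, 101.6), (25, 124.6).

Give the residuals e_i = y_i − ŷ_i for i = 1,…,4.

x=10: ŷ = 0.6 + 5·10 = 50.6; e = 49.6 − 50.6 = -1
x=15: ŷ = 0.6 + 5·15 = 75.6; e = 76.6 − 75.6 = 1
x=20: ŷ = 0.6 + 5·20 = 100.6; e = 101.6 − 100.6 = 1
x=25: ŷ = 0.6 + 5·25 = 125.6; e = 124.6 − 125.6 = -1

-1, 1, 1, -1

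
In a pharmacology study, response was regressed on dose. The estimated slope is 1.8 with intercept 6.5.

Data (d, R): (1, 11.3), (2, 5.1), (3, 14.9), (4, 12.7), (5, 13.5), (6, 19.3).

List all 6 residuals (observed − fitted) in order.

3, -5, 3, -1, -2, 2

d=1: ŷ = 6.5 + 1.8·1 = 8.3; e = 11.3 − 8.3 = 3
d=2: ŷ = 6.5 + 1.8·2 = 10.1; e = 5.1 − 10.1 = -5
d=3: ŷ = 6.5 + 1.8·3 = 11.9; e = 14.9 − 11.9 = 3
d=4: ŷ = 6.5 + 1.8·4 = 13.7; e = 12.7 − 13.7 = -1
d=5: ŷ = 6.5 + 1.8·5 = 15.5; e = 13.5 − 15.5 = -2
d=6: ŷ = 6.5 + 1.8·6 = 17.3; e = 19.3 − 17.3 = 2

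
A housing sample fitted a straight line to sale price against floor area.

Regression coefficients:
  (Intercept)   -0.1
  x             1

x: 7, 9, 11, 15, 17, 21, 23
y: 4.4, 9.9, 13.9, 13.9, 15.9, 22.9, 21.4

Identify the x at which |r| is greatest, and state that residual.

x=7: ŷ = -0.1 + 7 = 6.9; r = 4.4 − 6.9 = -2.5
x=9: ŷ = -0.1 + 9 = 8.9; r = 9.9 − 8.9 = 1
x=11: ŷ = -0.1 + 11 = 10.9; r = 13.9 − 10.9 = 3
x=15: ŷ = -0.1 + 15 = 14.9; r = 13.9 − 14.9 = -1
x=17: ŷ = -0.1 + 17 = 16.9; r = 15.9 − 16.9 = -1
x=21: ŷ = -0.1 + 21 = 20.9; r = 22.9 − 20.9 = 2
x=23: ŷ = -0.1 + 23 = 22.9; r = 21.4 − 22.9 = -1.5
Largest |r| is 3 at x = 11, residual 3.

x = 11, r = 3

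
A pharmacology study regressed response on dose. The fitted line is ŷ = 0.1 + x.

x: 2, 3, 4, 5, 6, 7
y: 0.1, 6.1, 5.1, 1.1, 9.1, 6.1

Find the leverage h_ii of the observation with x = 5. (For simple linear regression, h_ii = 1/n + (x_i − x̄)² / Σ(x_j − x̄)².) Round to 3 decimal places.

x̄ = (2 + 3 + 4 + 5 + 6 + 7)/6 = 4.5
Σ(x − x̄)² = 6.25 + 2.25 + 0.25 + 0.25 + 2.25 + 6.25 = 17.5
h = 1/6 + (0.5)²/17.5 = 0.166667 + 0.0142857 = 0.181

h = 0.181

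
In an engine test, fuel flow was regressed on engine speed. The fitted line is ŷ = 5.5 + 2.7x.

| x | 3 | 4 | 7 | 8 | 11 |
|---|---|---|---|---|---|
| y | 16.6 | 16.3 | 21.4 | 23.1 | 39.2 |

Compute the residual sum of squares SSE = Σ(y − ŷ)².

x=3: ŷ = 5.5 + 2.7·3 = 13.6; e = 16.6 − 13.6 = 3
x=4: ŷ = 5.5 + 2.7·4 = 16.3; e = 16.3 − 16.3 = 0
x=7: ŷ = 5.5 + 2.7·7 = 24.4; e = 21.4 − 24.4 = -3
x=8: ŷ = 5.5 + 2.7·8 = 27.1; e = 23.1 − 27.1 = -4
x=11: ŷ = 5.5 + 2.7·11 = 35.2; e = 39.2 − 35.2 = 4
SSE = 9 + 0 + 9 + 16 + 16 = 50

SSE = 50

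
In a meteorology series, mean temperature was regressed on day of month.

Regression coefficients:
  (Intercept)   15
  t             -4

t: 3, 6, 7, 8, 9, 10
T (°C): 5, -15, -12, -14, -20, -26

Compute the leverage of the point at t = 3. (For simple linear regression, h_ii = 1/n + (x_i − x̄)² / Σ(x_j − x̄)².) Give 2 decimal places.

h = 0.73

t̄ = (3 + 6 + 7 + 8 + 9 + 10)/6 = 7.16667
Σ(t − t̄)² = 17.3611 + 1.36111 + 0.0277778 + 0.694444 + 3.36111 + 8.02778 = 30.8333
h = 1/6 + (-4.16667)²/30.8333 = 0.166667 + 0.563063 = 0.73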